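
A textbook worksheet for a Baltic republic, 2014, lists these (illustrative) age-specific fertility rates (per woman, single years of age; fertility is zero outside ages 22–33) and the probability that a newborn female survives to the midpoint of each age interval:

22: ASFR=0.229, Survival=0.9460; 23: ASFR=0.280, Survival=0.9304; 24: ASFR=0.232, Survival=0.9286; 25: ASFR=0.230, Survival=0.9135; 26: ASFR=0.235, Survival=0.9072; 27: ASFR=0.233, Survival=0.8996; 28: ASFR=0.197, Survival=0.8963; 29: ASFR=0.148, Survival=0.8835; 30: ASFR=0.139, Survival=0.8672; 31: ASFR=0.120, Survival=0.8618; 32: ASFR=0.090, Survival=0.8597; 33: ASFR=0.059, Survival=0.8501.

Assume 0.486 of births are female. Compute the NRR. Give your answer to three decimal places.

0.964

Proportion female at birth = 0.486.
Each age group contributes 1 × ASFR × survival:
  22: 1 × 0.229 × 0.9460 = 0.21663
  23: 1 × 0.280 × 0.9304 = 0.26051
  24: 1 × 0.232 × 0.9286 = 0.21544
  25: 1 × 0.230 × 0.9135 = 0.21011
  26: 1 × 0.235 × 0.9072 = 0.21319
  27: 1 × 0.233 × 0.8996 = 0.20961
  28: 1 × 0.197 × 0.8963 = 0.17657
  29: 1 × 0.148 × 0.8835 = 0.13076
  30: 1 × 0.139 × 0.8672 = 0.12054
  31: 1 × 0.120 × 0.8618 = 0.10342
  32: 1 × 0.090 × 0.8597 = 0.07737
  33: 1 × 0.059 × 0.8501 = 0.05016
Sum = 1.98431
NRR = 0.486 × 1.98431 = 0.96437
With NRR below 1 the population is below replacement fertility.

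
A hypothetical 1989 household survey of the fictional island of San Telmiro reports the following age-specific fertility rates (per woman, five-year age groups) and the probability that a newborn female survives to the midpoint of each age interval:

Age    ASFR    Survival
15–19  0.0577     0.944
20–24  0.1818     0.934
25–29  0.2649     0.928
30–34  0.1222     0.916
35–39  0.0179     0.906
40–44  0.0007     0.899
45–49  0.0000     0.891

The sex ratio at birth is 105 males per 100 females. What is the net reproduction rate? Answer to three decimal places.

1.461

Proportion female at birth = 100 / (100 + 105) = 0.48780.
Survival-weighted fertility by age (5·fₓ·Sₓ):
  15–19: 5 × 0.0577 × 0.944 = 0.27234
  20–24: 5 × 0.1818 × 0.934 = 0.84901
  25–29: 5 × 0.2649 × 0.928 = 1.22914
  30–34: 5 × 0.1222 × 0.916 = 0.55968
  35–39: 5 × 0.0179 × 0.906 = 0.08109
  40–44: 5 × 0.0007 × 0.899 = 0.00315
  45–49: 5 × 0.0000 × 0.891 = 0.00000
Sum = 2.99441
NRR = 0.48780 × 2.99441 = 1.46067
With NRR above 1 the population is above replacement fertility.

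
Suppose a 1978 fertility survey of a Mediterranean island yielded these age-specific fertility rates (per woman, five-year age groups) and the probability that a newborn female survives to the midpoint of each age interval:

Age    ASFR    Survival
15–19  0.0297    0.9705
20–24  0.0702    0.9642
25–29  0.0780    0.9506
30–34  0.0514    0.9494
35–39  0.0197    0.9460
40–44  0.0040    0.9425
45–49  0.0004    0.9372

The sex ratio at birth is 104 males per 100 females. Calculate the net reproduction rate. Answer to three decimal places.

Proportion female at birth = 100 / (100 + 104) = 0.49020.
Per-age-group product (5 × ASFR × survival probability):
  15–19: 5 × 0.0297 × 0.9705 = 0.14412
  20–24: 5 × 0.0702 × 0.9642 = 0.33843
  25–29: 5 × 0.0780 × 0.9506 = 0.37073
  30–34: 5 × 0.0514 × 0.9494 = 0.24400
  35–39: 5 × 0.0197 × 0.9460 = 0.09318
  40–44: 5 × 0.0040 × 0.9425 = 0.01885
  45–49: 5 × 0.0004 × 0.9372 = 0.00187
Sum = 1.21118
NRR = 0.49020 × 1.21118 = 0.59372

0.594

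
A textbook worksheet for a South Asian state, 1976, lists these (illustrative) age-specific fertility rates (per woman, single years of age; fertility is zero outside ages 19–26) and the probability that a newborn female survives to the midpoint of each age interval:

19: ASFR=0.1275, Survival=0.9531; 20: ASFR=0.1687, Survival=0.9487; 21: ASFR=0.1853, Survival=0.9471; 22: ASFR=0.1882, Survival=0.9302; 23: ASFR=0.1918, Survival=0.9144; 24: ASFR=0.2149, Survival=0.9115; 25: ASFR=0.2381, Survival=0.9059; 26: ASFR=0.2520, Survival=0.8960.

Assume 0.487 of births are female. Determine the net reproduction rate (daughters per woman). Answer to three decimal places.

Proportion female at birth = 0.487.
Weighting each age-specific rate by interval width and survival:
  19: 1 × 0.1275 × 0.9531 = 0.12152
  20: 1 × 0.1687 × 0.9487 = 0.16005
  21: 1 × 0.1853 × 0.9471 = 0.17550
  22: 1 × 0.1882 × 0.9302 = 0.17506
  23: 1 × 0.1918 × 0.9144 = 0.17538
  24: 1 × 0.2149 × 0.9115 = 0.19588
  25: 1 × 0.2381 × 0.9059 = 0.21569
  26: 1 × 0.2520 × 0.8960 = 0.22579
Sum = 1.44487
NRR = 0.487 × 1.44487 = 0.70365

0.704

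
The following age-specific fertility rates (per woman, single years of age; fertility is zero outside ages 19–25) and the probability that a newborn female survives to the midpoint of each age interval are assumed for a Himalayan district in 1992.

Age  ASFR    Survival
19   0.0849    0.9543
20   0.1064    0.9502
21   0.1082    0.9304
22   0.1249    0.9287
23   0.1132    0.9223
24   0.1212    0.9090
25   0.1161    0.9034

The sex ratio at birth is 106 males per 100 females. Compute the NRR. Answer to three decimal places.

Proportion female at birth = 100 / (100 + 106) = 0.48544.
Each age group contributes 1 × ASFR × survival:
  19: 1 × 0.0849 × 0.9543 = 0.08102
  20: 1 × 0.1064 × 0.9502 = 0.10110
  21: 1 × 0.1082 × 0.9304 = 0.10067
  22: 1 × 0.1249 × 0.9287 = 0.11599
  23: 1 × 0.1132 × 0.9223 = 0.10440
  24: 1 × 0.1212 × 0.9090 = 0.11017
  25: 1 × 0.1161 × 0.9034 = 0.10488
Sum = 0.71823
NRR = 0.48544 × 0.71823 = 0.34866
With NRR below 1 the population is below replacement fertility.

0.349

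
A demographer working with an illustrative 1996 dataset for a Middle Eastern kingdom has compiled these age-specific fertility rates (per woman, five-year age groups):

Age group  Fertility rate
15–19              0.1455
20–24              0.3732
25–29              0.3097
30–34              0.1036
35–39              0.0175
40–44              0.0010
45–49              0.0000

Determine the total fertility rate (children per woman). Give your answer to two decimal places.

Sum of ASFRs = 0.1455 + 0.3732 + 0.3097 + 0.1036 + 0.0175 + 0.0010 + 0.0000 = 0.9505
TFR = 5 × 0.9505 = 4.7525

4.75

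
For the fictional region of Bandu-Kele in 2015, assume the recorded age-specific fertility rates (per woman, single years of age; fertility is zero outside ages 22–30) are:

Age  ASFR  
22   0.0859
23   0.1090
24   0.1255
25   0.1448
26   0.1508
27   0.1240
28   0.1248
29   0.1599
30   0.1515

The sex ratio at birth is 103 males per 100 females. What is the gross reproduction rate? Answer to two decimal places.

Proportion female at birth = 100 / (100 + 103) = 0.49261.
Sum of ASFRs = 0.0859 + 0.1090 + 0.1255 + 0.1448 + 0.1508 + 0.1240 + 0.1248 + 0.1599 + 0.1515 = 1.1762
TFR = 1.1762
GRR = 0.49261 × 1.1762 = 0.57941

0.58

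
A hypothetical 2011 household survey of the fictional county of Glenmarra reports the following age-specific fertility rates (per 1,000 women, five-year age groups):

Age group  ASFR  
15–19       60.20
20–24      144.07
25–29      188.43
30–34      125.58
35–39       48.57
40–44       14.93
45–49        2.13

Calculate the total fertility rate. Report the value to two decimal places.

Sum of ASFRs = 60.20 + 144.07 + 188.43 + 125.58 + 48.57 + 14.93 + 2.13 = 583.91
TFR = 5 × 583.91 / 1000 = 2.91955

2.92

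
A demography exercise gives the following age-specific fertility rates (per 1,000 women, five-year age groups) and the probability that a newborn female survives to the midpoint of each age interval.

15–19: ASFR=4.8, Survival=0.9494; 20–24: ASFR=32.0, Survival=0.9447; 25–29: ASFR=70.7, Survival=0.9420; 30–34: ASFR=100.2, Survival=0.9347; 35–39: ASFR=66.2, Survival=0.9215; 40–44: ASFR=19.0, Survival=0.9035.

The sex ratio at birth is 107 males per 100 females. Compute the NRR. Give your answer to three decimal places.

0.660

Proportion female at birth = 100 / (100 + 107) = 0.48309.
Survival-weighted fertility by age (5·fₓ·Sₓ):
  15–19: 5 × 4.8/1000 × 0.9494 = 0.02279
  20–24: 5 × 32.0/1000 × 0.9447 = 0.15115
  25–29: 5 × 70.7/1000 × 0.9420 = 0.33300
  30–34: 5 × 100.2/1000 × 0.9347 = 0.46828
  35–39: 5 × 66.2/1000 × 0.9215 = 0.30502
  40–44: 5 × 19.0/1000 × 0.9035 = 0.08583
Sum = 1.36607
NRR = 0.48309 × 1.36607 = 0.65993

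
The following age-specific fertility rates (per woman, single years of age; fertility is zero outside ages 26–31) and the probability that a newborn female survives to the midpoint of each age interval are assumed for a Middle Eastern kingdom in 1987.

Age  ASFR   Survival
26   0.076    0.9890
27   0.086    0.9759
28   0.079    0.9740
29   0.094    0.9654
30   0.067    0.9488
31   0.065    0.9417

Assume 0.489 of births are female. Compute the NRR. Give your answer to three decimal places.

0.221

Proportion female at birth = 0.489.
Per-age-group product (1 × ASFR × survival probability):
  26: 1 × 0.076 × 0.9890 = 0.07516
  27: 1 × 0.086 × 0.9759 = 0.08393
  28: 1 × 0.079 × 0.9740 = 0.07695
  29: 1 × 0.094 × 0.9654 = 0.09075
  30: 1 × 0.067 × 0.9488 = 0.06357
  31: 1 × 0.065 × 0.9417 = 0.06121
Sum = 0.45157
NRR = 0.489 × 0.45157 = 0.22082
With NRR below 1 the population is below replacement fertility.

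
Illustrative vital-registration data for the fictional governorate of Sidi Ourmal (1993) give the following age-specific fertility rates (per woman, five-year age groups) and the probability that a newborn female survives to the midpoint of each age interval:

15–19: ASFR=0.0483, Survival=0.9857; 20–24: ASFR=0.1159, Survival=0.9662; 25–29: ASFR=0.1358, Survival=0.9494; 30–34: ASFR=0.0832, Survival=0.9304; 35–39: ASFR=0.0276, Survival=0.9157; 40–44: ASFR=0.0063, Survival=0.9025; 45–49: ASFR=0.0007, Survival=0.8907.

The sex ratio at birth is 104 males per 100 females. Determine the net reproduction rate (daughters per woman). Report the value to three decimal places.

Proportion female at birth = 100 / (100 + 104) = 0.49020.
Weighting each age-specific rate by interval width and survival:
  15–19: 5 × 0.0483 × 0.9857 = 0.23805
  20–24: 5 × 0.1159 × 0.9662 = 0.55991
  25–29: 5 × 0.1358 × 0.9494 = 0.64464
  30–34: 5 × 0.0832 × 0.9304 = 0.38705
  35–39: 5 × 0.0276 × 0.9157 = 0.12637
  40–44: 5 × 0.0063 × 0.9025 = 0.02843
  45–49: 5 × 0.0007 × 0.8907 = 0.00312
Sum = 1.98757
NRR = 0.49020 × 1.98757 = 0.97431

0.974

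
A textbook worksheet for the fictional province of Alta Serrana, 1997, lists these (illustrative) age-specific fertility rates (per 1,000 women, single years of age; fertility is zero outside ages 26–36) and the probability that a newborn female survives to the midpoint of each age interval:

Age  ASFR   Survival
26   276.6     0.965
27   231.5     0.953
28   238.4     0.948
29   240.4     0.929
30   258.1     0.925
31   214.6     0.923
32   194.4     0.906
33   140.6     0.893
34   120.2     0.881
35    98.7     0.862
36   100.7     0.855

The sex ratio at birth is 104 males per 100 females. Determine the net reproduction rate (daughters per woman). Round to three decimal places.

Proportion female at birth = 100 / (100 + 104) = 0.49020.
Survival-weighted fertility by age (1·fₓ·Sₓ):
  26: 1 × 276.6/1000 × 0.965 = 0.26692
  27: 1 × 231.5/1000 × 0.953 = 0.22062
  28: 1 × 238.4/1000 × 0.948 = 0.22600
  29: 1 × 240.4/1000 × 0.929 = 0.22333
  30: 1 × 258.1/1000 × 0.925 = 0.23874
  31: 1 × 214.6/1000 × 0.923 = 0.19808
  32: 1 × 194.4/1000 × 0.906 = 0.17613
  33: 1 × 140.6/1000 × 0.893 = 0.12556
  34: 1 × 120.2/1000 × 0.881 = 0.10590
  35: 1 × 98.7/1000 × 0.862 = 0.08508
  36: 1 × 100.7/1000 × 0.855 = 0.08610
Sum = 1.95246
NRR = 0.49020 × 1.95246 = 0.95710
NRR < 1, so the cohort does not fully replace itself.

0.957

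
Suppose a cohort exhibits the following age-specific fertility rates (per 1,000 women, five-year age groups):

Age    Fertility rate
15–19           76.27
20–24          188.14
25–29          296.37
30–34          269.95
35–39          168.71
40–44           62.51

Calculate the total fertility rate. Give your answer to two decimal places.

5.31

Sum of ASFRs = 76.27 + 188.14 + 296.37 + 269.95 + 168.71 + 62.51 = 1061.95
TFR = 5 × 1061.95 / 1000 = 5.30975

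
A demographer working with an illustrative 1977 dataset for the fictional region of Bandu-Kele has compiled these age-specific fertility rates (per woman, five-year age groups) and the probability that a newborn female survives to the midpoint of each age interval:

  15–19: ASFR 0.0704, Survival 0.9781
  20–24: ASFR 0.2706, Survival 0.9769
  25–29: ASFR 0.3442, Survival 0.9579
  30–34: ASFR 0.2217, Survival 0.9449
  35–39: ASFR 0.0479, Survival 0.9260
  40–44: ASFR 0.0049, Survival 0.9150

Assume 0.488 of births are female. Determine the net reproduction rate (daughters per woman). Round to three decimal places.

2.248

Proportion female at birth = 0.488.
Each age group contributes 5 × ASFR × survival:
  15–19: 5 × 0.0704 × 0.9781 = 0.34429
  20–24: 5 × 0.2706 × 0.9769 = 1.32175
  25–29: 5 × 0.3442 × 0.9579 = 1.64855
  30–34: 5 × 0.2217 × 0.9449 = 1.04742
  35–39: 5 × 0.0479 × 0.9260 = 0.22178
  40–44: 5 × 0.0049 × 0.9150 = 0.02242
Sum = 4.60621
NRR = 0.488 × 4.60621 = 2.24783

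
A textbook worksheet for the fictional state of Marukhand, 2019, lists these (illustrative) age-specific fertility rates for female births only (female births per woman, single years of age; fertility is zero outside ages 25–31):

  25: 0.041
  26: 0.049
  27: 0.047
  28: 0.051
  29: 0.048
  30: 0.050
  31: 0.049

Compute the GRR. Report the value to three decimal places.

0.335

Sum of female ASFRs = 0.041 + 0.049 + 0.047 + 0.051 + 0.048 + 0.050 + 0.049 = 0.335
GRR = 0.335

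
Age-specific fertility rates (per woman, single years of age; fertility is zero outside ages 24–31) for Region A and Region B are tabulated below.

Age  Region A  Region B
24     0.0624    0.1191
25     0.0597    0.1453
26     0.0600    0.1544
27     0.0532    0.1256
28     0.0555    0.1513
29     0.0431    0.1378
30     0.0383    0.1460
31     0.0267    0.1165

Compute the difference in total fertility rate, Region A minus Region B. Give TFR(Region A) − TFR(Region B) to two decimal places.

Region A:
  Sum of ASFRs = 0.0624 + 0.0597 + 0.0600 + 0.0532 + 0.0555 + 0.0431 + 0.0383 + 0.0267 = 0.3989
  TFR = 0.3989
Region B:
  Sum of ASFRs = 0.1191 + 0.1453 + 0.1544 + 0.1256 + 0.1513 + 0.1378 + 0.1460 + 0.1165 = 1.0960
  TFR = 1.096
Difference = 0.3989 − 1.096 = -0.6971

-0.70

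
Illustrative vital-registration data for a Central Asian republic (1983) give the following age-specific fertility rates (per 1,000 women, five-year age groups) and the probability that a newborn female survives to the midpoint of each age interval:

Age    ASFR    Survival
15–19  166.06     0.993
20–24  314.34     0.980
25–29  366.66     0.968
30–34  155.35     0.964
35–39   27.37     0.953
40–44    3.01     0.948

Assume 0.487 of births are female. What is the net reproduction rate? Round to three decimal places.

Proportion female at birth = 0.487.
Weighting each age-specific rate by interval width and survival:
  15–19: 5 × 166.06/1000 × 0.993 = 0.82449
  20–24: 5 × 314.34/1000 × 0.980 = 1.54027
  25–29: 5 × 366.66/1000 × 0.968 = 1.77463
  30–34: 5 × 155.35/1000 × 0.964 = 0.74879
  35–39: 5 × 27.37/1000 × 0.953 = 0.13042
  40–44: 5 × 3.01/1000 × 0.948 = 0.01427
Sum = 5.03287
NRR = 0.487 × 5.03287 = 2.45101
An NRR exceeding 1 indicates intrinsic growth under these rates.

2.451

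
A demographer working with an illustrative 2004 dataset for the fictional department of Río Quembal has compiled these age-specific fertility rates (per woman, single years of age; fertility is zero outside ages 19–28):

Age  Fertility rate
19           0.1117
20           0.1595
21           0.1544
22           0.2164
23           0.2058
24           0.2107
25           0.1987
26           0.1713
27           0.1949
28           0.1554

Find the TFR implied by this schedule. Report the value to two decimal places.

Sum of ASFRs = 0.1117 + 0.1595 + 0.1544 + 0.2164 + 0.2058 + 0.2107 + 0.1987 + 0.1713 + 0.1949 + 0.1554 = 1.7788
TFR = 1.7788

1.78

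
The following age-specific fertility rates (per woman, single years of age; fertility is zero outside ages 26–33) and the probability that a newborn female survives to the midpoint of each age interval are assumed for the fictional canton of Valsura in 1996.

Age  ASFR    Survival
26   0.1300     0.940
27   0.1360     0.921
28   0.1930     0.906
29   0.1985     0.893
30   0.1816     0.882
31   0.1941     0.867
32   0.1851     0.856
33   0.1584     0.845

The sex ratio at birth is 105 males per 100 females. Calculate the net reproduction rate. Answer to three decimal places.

0.595

Proportion female at birth = 100 / (100 + 105) = 0.48780.
Each age group contributes 1 × ASFR × survival:
  26: 1 × 0.1300 × 0.940 = 0.12220
  27: 1 × 0.1360 × 0.921 = 0.12526
  28: 1 × 0.1930 × 0.906 = 0.17486
  29: 1 × 0.1985 × 0.893 = 0.17726
  30: 1 × 0.1816 × 0.882 = 0.16017
  31: 1 × 0.1941 × 0.867 = 0.16828
  32: 1 × 0.1851 × 0.856 = 0.15845
  33: 1 × 0.1584 × 0.845 = 0.13385
Sum = 1.22033
NRR = 0.48780 × 1.22033 = 0.59528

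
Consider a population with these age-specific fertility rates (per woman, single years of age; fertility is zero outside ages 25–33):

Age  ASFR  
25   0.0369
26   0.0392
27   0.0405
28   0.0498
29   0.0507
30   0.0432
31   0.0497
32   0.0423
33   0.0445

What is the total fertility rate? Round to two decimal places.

Sum of ASFRs = 0.0369 + 0.0392 + 0.0405 + 0.0498 + 0.0507 + 0.0432 + 0.0497 + 0.0423 + 0.0445 = 0.3968
TFR = 0.3968

0.40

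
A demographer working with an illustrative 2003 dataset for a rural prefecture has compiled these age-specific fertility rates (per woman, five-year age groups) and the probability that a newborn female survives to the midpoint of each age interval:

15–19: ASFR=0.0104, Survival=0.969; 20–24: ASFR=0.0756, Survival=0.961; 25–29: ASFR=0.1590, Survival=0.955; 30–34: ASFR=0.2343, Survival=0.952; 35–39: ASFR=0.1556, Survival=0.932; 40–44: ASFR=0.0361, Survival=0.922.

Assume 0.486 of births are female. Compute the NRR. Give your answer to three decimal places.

Proportion female at birth = 0.486.
Weighting each age-specific rate by interval width and survival:
  15–19: 5 × 0.0104 × 0.969 = 0.05039
  20–24: 5 × 0.0756 × 0.961 = 0.36326
  25–29: 5 × 0.1590 × 0.955 = 0.75923
  30–34: 5 × 0.2343 × 0.952 = 1.11527
  35–39: 5 × 0.1556 × 0.932 = 0.72510
  40–44: 5 × 0.0361 × 0.922 = 0.16642
Sum = 3.17967
NRR = 0.486 × 3.17967 = 1.54532
With NRR above 1 the population is above replacement fertility.

1.545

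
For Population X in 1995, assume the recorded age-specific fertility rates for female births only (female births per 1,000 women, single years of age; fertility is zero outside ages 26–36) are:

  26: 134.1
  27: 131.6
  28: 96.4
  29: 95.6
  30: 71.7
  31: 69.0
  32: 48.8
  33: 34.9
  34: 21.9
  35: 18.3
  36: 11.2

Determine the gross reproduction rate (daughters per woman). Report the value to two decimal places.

Sum of female ASFRs = 134.1 + 131.6 + 96.4 + 95.6 + 71.7 + 69.0 + 48.8 + 34.9 + 21.9 + 18.3 + 11.2 = 733.5
GRR = 733.5 / 1000 = 0.7335

0.73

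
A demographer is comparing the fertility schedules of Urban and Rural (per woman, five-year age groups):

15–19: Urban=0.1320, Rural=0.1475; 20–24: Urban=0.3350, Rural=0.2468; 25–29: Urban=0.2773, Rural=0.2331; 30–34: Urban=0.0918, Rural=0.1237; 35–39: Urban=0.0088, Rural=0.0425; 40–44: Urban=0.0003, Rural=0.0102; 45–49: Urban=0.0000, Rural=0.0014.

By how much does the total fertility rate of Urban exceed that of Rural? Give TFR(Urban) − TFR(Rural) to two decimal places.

0.20

Urban:
  Sum of ASFRs = 0.1320 + 0.3350 + 0.2773 + 0.0918 + 0.0088 + 0.0003 + 0.0000 = 0.8452
  TFR = 5 × 0.8452 = 4.226
Rural:
  Sum of ASFRs = 0.1475 + 0.2468 + 0.2331 + 0.1237 + 0.0425 + 0.0102 + 0.0014 = 0.8052
  TFR = 5 × 0.8052 = 4.026
Difference = 4.226 − 4.026 = 0.2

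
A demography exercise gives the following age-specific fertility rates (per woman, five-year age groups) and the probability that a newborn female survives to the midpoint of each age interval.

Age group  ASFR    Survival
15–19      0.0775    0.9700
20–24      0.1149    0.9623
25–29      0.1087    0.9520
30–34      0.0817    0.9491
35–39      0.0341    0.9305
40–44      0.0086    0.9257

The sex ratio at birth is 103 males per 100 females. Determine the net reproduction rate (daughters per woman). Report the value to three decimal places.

Proportion female at birth = 100 / (100 + 103) = 0.49261.
Weighting each age-specific rate by interval width and survival:
  15–19: 5 × 0.0775 × 0.9700 = 0.37588
  20–24: 5 × 0.1149 × 0.9623 = 0.55284
  25–29: 5 × 0.1087 × 0.9520 = 0.51741
  30–34: 5 × 0.0817 × 0.9491 = 0.38771
  35–39: 5 × 0.0341 × 0.9305 = 0.15865
  40–44: 5 × 0.0086 × 0.9257 = 0.03981
Sum = 2.03230
NRR = 0.49261 × 2.03230 = 1.00113

1.001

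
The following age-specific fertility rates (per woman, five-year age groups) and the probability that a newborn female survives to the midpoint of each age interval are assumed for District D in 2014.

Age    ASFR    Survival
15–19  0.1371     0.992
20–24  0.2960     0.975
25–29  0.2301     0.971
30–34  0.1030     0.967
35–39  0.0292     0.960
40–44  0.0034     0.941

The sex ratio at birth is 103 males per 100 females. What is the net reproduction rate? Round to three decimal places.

1.918

Proportion female at birth = 100 / (100 + 103) = 0.49261.
Weighting each age-specific rate by interval width and survival:
  15–19: 5 × 0.1371 × 0.992 = 0.68002
  20–24: 5 × 0.2960 × 0.975 = 1.44300
  25–29: 5 × 0.2301 × 0.971 = 1.11714
  30–34: 5 × 0.1030 × 0.967 = 0.49801
  35–39: 5 × 0.0292 × 0.960 = 0.14016
  40–44: 5 × 0.0034 × 0.941 = 0.01600
Sum = 3.89433
NRR = 0.49261 × 3.89433 = 1.91839
An NRR exceeding 1 indicates intrinsic growth under these rates.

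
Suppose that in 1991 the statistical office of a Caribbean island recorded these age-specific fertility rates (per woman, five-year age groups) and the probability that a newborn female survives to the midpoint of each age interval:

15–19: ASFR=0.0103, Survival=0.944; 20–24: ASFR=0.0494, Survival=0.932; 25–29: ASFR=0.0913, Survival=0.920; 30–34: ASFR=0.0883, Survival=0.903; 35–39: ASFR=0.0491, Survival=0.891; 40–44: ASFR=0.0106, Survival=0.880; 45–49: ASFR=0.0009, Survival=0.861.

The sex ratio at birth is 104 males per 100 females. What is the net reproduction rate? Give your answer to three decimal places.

Proportion female at birth = 100 / (100 + 104) = 0.49020.
Per-age-group product (5 × ASFR × survival probability):
  15–19: 5 × 0.0103 × 0.944 = 0.04862
  20–24: 5 × 0.0494 × 0.932 = 0.23020
  25–29: 5 × 0.0913 × 0.920 = 0.41998
  30–34: 5 × 0.0883 × 0.903 = 0.39867
  35–39: 5 × 0.0491 × 0.891 = 0.21874
  40–44: 5 × 0.0106 × 0.880 = 0.04664
  45–49: 5 × 0.0009 × 0.861 = 0.00387
Sum = 1.36672
NRR = 0.49020 × 1.36672 = 0.66997
With NRR below 1 the population is below replacement fertility.

0.670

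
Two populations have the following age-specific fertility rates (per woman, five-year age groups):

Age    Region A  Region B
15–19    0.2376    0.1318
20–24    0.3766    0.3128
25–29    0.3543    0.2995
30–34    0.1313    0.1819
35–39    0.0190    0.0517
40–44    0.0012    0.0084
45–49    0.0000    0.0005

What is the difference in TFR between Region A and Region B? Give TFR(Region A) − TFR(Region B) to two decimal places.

Region A:
  Sum of ASFRs = 0.2376 + 0.3766 + 0.3543 + 0.1313 + 0.0190 + 0.0012 + 0.0000 = 1.1200
  TFR = 5 × 1.1200 = 5.6
Region B:
  Sum of ASFRs = 0.1318 + 0.3128 + 0.2995 + 0.1819 + 0.0517 + 0.0084 + 0.0005 = 0.9866
  TFR = 5 × 0.9866 = 4.933
Difference = 5.6 − 4.933 = 0.667

0.67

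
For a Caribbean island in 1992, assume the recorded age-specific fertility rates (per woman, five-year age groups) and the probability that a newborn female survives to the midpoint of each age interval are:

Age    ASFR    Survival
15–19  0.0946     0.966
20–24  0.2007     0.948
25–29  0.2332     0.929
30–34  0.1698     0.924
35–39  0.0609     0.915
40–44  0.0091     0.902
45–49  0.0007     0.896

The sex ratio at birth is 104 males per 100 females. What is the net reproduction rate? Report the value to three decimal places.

Proportion female at birth = 100 / (100 + 104) = 0.49020.
Survival-weighted fertility by age (5·fₓ·Sₓ):
  15–19: 5 × 0.0946 × 0.966 = 0.45692
  20–24: 5 × 0.2007 × 0.948 = 0.95132
  25–29: 5 × 0.2332 × 0.929 = 1.08321
  30–34: 5 × 0.1698 × 0.924 = 0.78448
  35–39: 5 × 0.0609 × 0.915 = 0.27862
  40–44: 5 × 0.0091 × 0.902 = 0.04104
  45–49: 5 × 0.0007 × 0.896 = 0.00314
Sum = 3.59873
NRR = 0.49020 × 3.59873 = 1.76410
With NRR above 1 the population is above replacement fertility.

1.764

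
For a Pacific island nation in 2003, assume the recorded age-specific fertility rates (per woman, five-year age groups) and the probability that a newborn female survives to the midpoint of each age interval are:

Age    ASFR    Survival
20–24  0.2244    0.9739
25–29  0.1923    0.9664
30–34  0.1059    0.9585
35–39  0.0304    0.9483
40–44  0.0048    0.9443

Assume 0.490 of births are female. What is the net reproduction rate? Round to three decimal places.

Proportion female at birth = 0.490.
Survival-weighted fertility by age (5·fₓ·Sₓ):
  20–24: 5 × 0.2244 × 0.9739 = 1.09272
  25–29: 5 × 0.1923 × 0.9664 = 0.92919
  30–34: 5 × 0.1059 × 0.9585 = 0.50753
  35–39: 5 × 0.0304 × 0.9483 = 0.14414
  40–44: 5 × 0.0048 × 0.9443 = 0.02266
Sum = 2.69624
NRR = 0.490 × 2.69624 = 1.32116
NRR > 1, so each generation more than replaces itself.

1.321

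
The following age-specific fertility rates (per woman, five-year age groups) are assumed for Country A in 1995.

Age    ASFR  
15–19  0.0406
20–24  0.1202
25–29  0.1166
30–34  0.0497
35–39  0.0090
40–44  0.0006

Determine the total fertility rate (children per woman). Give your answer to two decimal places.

Sum of ASFRs = 0.0406 + 0.1202 + 0.1166 + 0.0497 + 0.0090 + 0.0006 = 0.3367
TFR = 5 × 0.3367 = 1.6835

1.68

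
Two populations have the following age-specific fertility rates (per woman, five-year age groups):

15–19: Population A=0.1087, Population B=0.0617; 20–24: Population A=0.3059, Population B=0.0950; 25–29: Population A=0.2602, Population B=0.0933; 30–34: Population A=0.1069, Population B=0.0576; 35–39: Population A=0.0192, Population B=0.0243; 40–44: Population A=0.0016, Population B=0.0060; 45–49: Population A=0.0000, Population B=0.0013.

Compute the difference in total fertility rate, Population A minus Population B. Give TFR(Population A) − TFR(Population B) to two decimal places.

Population A:
  Sum of ASFRs = 0.1087 + 0.3059 + 0.2602 + 0.1069 + 0.0192 + 0.0016 + 0.0000 = 0.8025
  TFR = 5 × 0.8025 = 4.0125
Population B:
  Sum of ASFRs = 0.0617 + 0.0950 + 0.0933 + 0.0576 + 0.0243 + 0.0060 + 0.0013 = 0.3392
  TFR = 5 × 0.3392 = 1.696
Difference = 4.0125 − 1.696 = 2.3165

2.32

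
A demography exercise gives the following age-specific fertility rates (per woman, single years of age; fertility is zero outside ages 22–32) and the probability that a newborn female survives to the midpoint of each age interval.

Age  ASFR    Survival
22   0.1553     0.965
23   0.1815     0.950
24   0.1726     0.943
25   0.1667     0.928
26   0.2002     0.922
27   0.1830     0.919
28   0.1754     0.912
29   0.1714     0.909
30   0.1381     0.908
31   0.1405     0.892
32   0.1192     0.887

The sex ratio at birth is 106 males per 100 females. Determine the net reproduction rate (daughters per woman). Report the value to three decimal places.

Proportion female at birth = 100 / (100 + 106) = 0.48544.
Survival-weighted fertility by age (1·fₓ·Sₓ):
  22: 1 × 0.1553 × 0.965 = 0.14986
  23: 1 × 0.1815 × 0.950 = 0.17243
  24: 1 × 0.1726 × 0.943 = 0.16276
  25: 1 × 0.1667 × 0.928 = 0.15470
  26: 1 × 0.2002 × 0.922 = 0.18458
  27: 1 × 0.1830 × 0.919 = 0.16818
  28: 1 × 0.1754 × 0.912 = 0.15996
  29: 1 × 0.1714 × 0.909 = 0.15580
  30: 1 × 0.1381 × 0.908 = 0.12539
  31: 1 × 0.1405 × 0.892 = 0.12533
  32: 1 × 0.1192 × 0.887 = 0.10573
Sum = 1.66472
NRR = 0.48544 × 1.66472 = 0.80812

0.808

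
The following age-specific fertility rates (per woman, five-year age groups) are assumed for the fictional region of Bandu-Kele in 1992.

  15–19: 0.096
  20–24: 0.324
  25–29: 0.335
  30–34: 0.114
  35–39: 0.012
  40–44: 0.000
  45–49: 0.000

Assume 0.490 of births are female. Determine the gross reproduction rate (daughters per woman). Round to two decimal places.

2.16

Proportion female at birth = 0.490.
Sum of ASFRs = 0.096 + 0.324 + 0.335 + 0.114 + 0.012 + 0.000 + 0.000 = 0.881
TFR = 5 × 0.881 = 4.405
GRR = 0.490 × 4.405 = 2.15845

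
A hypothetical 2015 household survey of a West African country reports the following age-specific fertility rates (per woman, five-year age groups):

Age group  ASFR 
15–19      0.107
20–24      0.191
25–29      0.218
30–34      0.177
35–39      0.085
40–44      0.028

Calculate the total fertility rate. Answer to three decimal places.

4.030

Sum of ASFRs = 0.107 + 0.191 + 0.218 + 0.177 + 0.085 + 0.028 = 0.806
TFR = 5 × 0.806 = 4.03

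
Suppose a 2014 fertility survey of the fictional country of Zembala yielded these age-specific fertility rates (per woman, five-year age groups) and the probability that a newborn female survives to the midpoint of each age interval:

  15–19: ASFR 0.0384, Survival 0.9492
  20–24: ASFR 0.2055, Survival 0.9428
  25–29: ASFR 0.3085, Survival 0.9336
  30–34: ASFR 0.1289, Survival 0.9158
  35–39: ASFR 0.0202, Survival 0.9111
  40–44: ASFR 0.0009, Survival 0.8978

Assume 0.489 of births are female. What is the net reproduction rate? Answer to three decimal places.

1.603

Proportion female at birth = 0.489.
Weighting each age-specific rate by interval width and survival:
  15–19: 5 × 0.0384 × 0.9492 = 0.18225
  20–24: 5 × 0.2055 × 0.9428 = 0.96873
  25–29: 5 × 0.3085 × 0.9336 = 1.44008
  30–34: 5 × 0.1289 × 0.9158 = 0.59023
  35–39: 5 × 0.0202 × 0.9111 = 0.09202
  40–44: 5 × 0.0009 × 0.8978 = 0.00404
Sum = 3.27735
NRR = 0.489 × 3.27735 = 1.60262
NRR > 1, so each generation more than replaces itself.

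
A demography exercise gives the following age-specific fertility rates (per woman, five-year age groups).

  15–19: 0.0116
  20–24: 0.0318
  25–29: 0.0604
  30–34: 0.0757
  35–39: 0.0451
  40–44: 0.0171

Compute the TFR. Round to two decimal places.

1.21

Sum of ASFRs = 0.0116 + 0.0318 + 0.0604 + 0.0757 + 0.0451 + 0.0171 = 0.2417
TFR = 5 × 0.2417 = 1.2085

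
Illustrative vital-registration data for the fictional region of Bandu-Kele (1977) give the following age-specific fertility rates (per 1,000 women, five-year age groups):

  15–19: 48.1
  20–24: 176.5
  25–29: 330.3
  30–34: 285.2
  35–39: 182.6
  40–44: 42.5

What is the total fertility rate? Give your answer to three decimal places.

5.326

Sum of ASFRs = 48.1 + 176.5 + 330.3 + 285.2 + 182.6 + 42.5 = 1065.2
TFR = 5 × 1065.2 / 1000 = 5.326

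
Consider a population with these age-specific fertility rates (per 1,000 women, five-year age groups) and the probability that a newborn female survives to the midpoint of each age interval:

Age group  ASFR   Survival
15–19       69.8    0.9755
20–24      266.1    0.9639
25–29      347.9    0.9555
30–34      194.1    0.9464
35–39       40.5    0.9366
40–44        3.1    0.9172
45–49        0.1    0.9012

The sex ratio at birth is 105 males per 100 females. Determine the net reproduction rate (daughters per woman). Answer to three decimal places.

2.150

Proportion female at birth = 100 / (100 + 105) = 0.48780.
Weighting each age-specific rate by interval width and survival:
  15–19: 5 × 69.8/1000 × 0.9755 = 0.34045
  20–24: 5 × 266.1/1000 × 0.9639 = 1.28247
  25–29: 5 × 347.9/1000 × 0.9555 = 1.66209
  30–34: 5 × 194.1/1000 × 0.9464 = 0.91848
  35–39: 5 × 40.5/1000 × 0.9366 = 0.18966
  40–44: 5 × 3.1/1000 × 0.9172 = 0.01422
  45–49: 5 × 0.1/1000 × 0.9012 = 0.00045
Sum = 4.40782
NRR = 0.48780 × 4.40782 = 2.15013
NRR > 1, so each generation more than replaces itself.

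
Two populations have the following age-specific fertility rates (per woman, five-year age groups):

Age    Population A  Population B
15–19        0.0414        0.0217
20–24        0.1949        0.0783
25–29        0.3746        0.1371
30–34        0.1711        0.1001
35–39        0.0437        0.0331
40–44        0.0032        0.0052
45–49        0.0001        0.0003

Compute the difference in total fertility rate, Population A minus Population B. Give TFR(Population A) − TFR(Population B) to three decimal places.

Population A:
  Sum of ASFRs = 0.0414 + 0.1949 + 0.3746 + 0.1711 + 0.0437 + 0.0032 + 0.0001 = 0.8290
  TFR = 5 × 0.8290 = 4.145
Population B:
  Sum of ASFRs = 0.0217 + 0.0783 + 0.1371 + 0.1001 + 0.0331 + 0.0052 + 0.0003 = 0.3758
  TFR = 5 × 0.3758 = 1.879
Difference = 4.145 − 1.879 = 2.266

2.266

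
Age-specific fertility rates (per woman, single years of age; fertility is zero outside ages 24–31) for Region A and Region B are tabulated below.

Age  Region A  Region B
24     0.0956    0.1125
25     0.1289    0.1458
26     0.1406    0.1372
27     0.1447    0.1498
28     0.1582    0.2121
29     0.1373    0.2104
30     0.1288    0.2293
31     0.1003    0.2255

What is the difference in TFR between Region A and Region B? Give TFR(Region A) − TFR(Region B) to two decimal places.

Region A:
  Sum of ASFRs = 0.0956 + 0.1289 + 0.1406 + 0.1447 + 0.1582 + 0.1373 + 0.1288 + 0.1003 = 1.0344
  TFR = 1.0344
Region B:
  Sum of ASFRs = 0.1125 + 0.1458 + 0.1372 + 0.1498 + 0.2121 + 0.2104 + 0.2293 + 0.2255 = 1.4226
  TFR = 1.4226
Difference = 1.0344 − 1.4226 = -0.3882

-0.39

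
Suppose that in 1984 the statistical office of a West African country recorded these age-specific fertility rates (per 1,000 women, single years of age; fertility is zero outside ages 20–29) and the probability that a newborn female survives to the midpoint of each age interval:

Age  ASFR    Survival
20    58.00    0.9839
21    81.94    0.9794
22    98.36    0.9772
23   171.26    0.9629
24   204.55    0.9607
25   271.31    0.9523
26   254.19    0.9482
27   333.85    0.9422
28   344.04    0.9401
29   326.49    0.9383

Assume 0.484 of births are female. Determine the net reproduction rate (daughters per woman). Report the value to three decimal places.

Proportion female at birth = 0.484.
Survival-weighted fertility by age (1·fₓ·Sₓ):
  20: 1 × 58.00/1000 × 0.9839 = 0.05707
  21: 1 × 81.94/1000 × 0.9794 = 0.08025
  22: 1 × 98.36/1000 × 0.9772 = 0.09612
  23: 1 × 171.26/1000 × 0.9629 = 0.16491
  24: 1 × 204.55/1000 × 0.9607 = 0.19651
  25: 1 × 271.31/1000 × 0.9523 = 0.25837
  26: 1 × 254.19/1000 × 0.9482 = 0.24102
  27: 1 × 333.85/1000 × 0.9422 = 0.31455
  28: 1 × 344.04/1000 × 0.9401 = 0.32343
  29: 1 × 326.49/1000 × 0.9383 = 0.30635
Sum = 2.03858
NRR = 0.484 × 2.03858 = 0.98667

0.987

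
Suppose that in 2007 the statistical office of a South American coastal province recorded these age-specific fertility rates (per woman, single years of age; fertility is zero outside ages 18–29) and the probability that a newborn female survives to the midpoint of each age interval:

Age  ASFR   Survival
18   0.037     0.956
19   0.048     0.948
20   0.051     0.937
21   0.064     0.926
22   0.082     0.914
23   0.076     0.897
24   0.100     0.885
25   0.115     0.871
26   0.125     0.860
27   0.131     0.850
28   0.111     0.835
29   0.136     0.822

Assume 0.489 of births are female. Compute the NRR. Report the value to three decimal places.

Proportion female at birth = 0.489.
Per-age-group product (1 × ASFR × survival probability):
  18: 1 × 0.037 × 0.956 = 0.03537
  19: 1 × 0.048 × 0.948 = 0.04550
  20: 1 × 0.051 × 0.937 = 0.04779
  21: 1 × 0.064 × 0.926 = 0.05926
  22: 1 × 0.082 × 0.914 = 0.07495
  23: 1 × 0.076 × 0.897 = 0.06817
  24: 1 × 0.100 × 0.885 = 0.08850
  25: 1 × 0.115 × 0.871 = 0.10017
  26: 1 × 0.125 × 0.860 = 0.10750
  27: 1 × 0.131 × 0.850 = 0.11135
  28: 1 × 0.111 × 0.835 = 0.09269
  29: 1 × 0.136 × 0.822 = 0.11179
Sum = 0.94304
NRR = 0.489 × 0.94304 = 0.46115
With NRR below 1 the population is below replacement fertility.

0.461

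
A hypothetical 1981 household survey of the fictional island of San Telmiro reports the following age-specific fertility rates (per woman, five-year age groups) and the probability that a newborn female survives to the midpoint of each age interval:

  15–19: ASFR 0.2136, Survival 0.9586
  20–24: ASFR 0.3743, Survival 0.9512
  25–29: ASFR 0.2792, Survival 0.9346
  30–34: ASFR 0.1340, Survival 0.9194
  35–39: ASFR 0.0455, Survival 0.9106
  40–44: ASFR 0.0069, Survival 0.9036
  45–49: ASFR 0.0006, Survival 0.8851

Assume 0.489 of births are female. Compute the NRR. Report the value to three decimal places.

Proportion female at birth = 0.489.
Weighting each age-specific rate by interval width and survival:
  15–19: 5 × 0.2136 × 0.9586 = 1.02378
  20–24: 5 × 0.3743 × 0.9512 = 1.78017
  25–29: 5 × 0.2792 × 0.9346 = 1.30470
  30–34: 5 × 0.1340 × 0.9194 = 0.61600
  35–39: 5 × 0.0455 × 0.9106 = 0.20716
  40–44: 5 × 0.0069 × 0.9036 = 0.03117
  45–49: 5 × 0.0006 × 0.8851 = 0.00266
Sum = 4.96564
NRR = 0.489 × 4.96564 = 2.42820

2.428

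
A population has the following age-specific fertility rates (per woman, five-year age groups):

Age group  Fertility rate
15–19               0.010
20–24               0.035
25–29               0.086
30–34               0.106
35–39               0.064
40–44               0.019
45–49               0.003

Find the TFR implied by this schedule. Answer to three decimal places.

1.615

Sum of ASFRs = 0.010 + 0.035 + 0.086 + 0.106 + 0.064 + 0.019 + 0.003 = 0.323
TFR = 5 × 0.323 = 1.615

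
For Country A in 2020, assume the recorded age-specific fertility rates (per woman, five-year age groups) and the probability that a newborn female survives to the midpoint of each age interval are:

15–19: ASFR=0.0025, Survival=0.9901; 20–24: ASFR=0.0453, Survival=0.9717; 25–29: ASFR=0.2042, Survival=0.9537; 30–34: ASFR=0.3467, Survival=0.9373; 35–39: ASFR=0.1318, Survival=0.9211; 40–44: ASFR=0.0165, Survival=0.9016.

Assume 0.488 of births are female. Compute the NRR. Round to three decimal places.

Proportion female at birth = 0.488.
Each age group contributes 5 × ASFR × survival:
  15–19: 5 × 0.0025 × 0.9901 = 0.01238
  20–24: 5 × 0.0453 × 0.9717 = 0.22009
  25–29: 5 × 0.2042 × 0.9537 = 0.97373
  30–34: 5 × 0.3467 × 0.9373 = 1.62481
  35–39: 5 × 0.1318 × 0.9211 = 0.60700
  40–44: 5 × 0.0165 × 0.9016 = 0.07438
Sum = 3.51239
NRR = 0.488 × 3.51239 = 1.71405
An NRR exceeding 1 indicates intrinsic growth under these rates.

1.714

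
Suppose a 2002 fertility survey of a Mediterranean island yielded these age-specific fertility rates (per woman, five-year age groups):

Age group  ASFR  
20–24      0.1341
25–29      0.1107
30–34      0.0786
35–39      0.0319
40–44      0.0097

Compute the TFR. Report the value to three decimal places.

1.825

Sum of ASFRs = 0.1341 + 0.1107 + 0.0786 + 0.0319 + 0.0097 = 0.3650
TFR = 5 × 0.3650 = 1.825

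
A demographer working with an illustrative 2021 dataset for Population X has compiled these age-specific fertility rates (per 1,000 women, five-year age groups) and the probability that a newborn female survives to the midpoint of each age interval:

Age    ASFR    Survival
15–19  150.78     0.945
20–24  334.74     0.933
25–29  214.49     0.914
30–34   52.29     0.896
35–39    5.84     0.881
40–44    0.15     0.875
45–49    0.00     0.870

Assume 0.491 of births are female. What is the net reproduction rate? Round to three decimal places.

1.726

Proportion female at birth = 0.491.
Per-age-group product (5 × ASFR × survival probability):
  15–19: 5 × 150.78/1000 × 0.945 = 0.71244
  20–24: 5 × 334.74/1000 × 0.933 = 1.56156
  25–29: 5 × 214.49/1000 × 0.914 = 0.98022
  30–34: 5 × 52.29/1000 × 0.896 = 0.23426
  35–39: 5 × 5.84/1000 × 0.881 = 0.02573
  40–44: 5 × 0.15/1000 × 0.875 = 0.00066
  45–49: 5 × 0.00/1000 × 0.870 = 0.00000
Sum = 3.51487
NRR = 0.491 × 3.51487 = 1.72580
With NRR above 1 the population is above replacement fertility.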